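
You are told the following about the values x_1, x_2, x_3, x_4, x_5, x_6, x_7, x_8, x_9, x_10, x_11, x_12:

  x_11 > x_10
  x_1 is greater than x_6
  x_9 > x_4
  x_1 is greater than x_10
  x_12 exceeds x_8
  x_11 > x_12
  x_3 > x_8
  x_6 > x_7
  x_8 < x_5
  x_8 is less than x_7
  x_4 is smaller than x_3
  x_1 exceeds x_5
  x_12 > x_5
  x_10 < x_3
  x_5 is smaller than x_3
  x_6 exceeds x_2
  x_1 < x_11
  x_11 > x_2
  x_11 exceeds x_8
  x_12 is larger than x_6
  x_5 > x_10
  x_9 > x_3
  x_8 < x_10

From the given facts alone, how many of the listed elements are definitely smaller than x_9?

5

From x_9 the given relations immediately reach x_4, x_3.
From those, x_8, x_10, x_5 — 5 in total.
No other element is forced below x_9 by the given relations, so the count is 5.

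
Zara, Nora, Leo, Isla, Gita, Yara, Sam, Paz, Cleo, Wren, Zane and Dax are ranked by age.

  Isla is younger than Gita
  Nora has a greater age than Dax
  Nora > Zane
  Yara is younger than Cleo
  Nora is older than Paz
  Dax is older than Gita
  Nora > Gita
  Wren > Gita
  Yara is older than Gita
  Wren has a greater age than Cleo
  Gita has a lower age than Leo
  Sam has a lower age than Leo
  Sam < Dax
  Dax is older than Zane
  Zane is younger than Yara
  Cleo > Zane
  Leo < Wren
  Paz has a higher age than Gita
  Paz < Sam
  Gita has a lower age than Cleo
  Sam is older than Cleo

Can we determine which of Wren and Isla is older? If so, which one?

Wren

Isla < Gita and Gita < Yara give Isla < Yara.
With Yara < Cleo: Isla < Gita < Yara < Cleo.
Then Cleo < Sam extends the chain to Sam.
With Sam < Leo: Isla < Gita < Yara < Cleo < Sam < Leo.
With Leo < Wren: Isla < Gita < Yara < Cleo < Sam < Leo < Wren.
So Wren is older.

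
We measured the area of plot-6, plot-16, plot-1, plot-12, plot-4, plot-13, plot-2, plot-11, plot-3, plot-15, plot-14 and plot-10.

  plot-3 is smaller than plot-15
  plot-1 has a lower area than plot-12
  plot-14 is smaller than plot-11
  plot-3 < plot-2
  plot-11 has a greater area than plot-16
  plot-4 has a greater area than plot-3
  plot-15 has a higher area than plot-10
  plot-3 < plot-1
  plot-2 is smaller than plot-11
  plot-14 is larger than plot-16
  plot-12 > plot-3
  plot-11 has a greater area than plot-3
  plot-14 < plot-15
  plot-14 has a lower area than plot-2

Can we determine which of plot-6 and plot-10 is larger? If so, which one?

Following every chain through plot-10: above plot-10 we get plot-15.
plot-6 is not reached, and no chain runs the other way from plot-6 to plot-10.
So the given relations leave the order of plot-10 and plot-6 undetermined.

undetermined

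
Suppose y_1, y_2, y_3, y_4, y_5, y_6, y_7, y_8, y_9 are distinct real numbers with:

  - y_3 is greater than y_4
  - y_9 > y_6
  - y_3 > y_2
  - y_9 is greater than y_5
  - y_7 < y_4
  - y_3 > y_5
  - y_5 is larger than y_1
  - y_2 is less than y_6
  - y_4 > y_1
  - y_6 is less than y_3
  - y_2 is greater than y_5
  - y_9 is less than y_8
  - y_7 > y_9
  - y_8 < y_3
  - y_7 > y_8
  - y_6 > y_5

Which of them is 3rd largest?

y_7

Chaining the given pairs: y_1 < y_5 < y_2 < y_6 < y_9 < y_8 < y_7 < y_4 < y_3.
Counting 3 from the largest end gives y_7.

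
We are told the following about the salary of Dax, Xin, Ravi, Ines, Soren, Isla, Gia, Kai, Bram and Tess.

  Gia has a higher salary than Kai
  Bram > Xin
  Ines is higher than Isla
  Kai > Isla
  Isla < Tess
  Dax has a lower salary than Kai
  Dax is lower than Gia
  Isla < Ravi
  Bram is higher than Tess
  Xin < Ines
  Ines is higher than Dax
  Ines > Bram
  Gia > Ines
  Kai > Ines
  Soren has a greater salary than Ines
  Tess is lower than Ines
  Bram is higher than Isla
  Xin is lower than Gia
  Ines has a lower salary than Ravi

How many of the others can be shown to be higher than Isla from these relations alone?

From Isla the given relations immediately reach Tess, Bram, Ines, Ravi, Kai.
From those, Soren, Gia — 7 in total.
Nothing else is reachable above Isla; 7 in all.

7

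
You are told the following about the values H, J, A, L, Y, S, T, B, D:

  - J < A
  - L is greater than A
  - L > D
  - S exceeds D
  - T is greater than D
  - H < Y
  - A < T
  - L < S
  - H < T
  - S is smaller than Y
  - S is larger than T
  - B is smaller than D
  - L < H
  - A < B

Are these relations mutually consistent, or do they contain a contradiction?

Every relation is compatible with J < A < B < D < L < H < T < S < Y; the set is consistent.

consistent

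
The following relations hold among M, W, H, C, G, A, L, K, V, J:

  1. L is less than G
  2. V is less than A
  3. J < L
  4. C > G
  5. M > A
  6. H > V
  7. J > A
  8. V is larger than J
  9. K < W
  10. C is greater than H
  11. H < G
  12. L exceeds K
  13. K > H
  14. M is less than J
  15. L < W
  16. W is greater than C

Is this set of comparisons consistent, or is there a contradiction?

inconsistent

Chaining the given relations yields A < M < J < V, so A < V. But one relation states V < A. These cannot both hold.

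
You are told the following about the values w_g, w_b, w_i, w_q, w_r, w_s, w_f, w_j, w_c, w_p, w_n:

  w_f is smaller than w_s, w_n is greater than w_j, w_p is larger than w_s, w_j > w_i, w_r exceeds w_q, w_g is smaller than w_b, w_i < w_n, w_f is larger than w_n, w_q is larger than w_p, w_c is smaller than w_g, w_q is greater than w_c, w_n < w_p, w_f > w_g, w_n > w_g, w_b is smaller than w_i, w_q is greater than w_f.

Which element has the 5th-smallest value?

Chaining the given pairs: w_c < w_g < w_b < w_i < w_j < w_n < w_f < w_s < w_p < w_q < w_r.
The 5th smallest is w_j.

w_j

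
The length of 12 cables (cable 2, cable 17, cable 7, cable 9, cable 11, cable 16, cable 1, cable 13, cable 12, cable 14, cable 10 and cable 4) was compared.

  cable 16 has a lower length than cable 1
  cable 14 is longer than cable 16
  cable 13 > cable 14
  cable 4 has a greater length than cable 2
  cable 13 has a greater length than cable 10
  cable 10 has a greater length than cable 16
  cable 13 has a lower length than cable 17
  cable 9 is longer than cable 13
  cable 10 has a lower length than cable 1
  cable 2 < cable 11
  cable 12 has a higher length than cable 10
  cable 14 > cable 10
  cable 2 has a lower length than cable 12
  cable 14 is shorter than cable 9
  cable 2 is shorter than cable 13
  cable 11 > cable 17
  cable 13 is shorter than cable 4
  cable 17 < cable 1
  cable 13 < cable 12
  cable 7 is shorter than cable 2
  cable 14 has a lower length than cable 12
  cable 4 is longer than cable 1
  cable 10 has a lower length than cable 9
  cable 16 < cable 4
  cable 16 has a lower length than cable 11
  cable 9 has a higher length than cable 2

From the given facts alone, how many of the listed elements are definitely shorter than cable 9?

From cable 9 the given relations immediately reach cable 10, cable 14, cable 2, cable 13.
From those, cable 16, cable 7 — 6 in total.
Nothing else is reachable below cable 9; 6 in all.

6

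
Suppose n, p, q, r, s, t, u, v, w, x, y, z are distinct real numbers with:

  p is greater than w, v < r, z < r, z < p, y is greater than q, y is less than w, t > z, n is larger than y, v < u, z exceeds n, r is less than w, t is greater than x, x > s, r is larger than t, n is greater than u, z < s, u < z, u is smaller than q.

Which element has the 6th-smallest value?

z

Piecing the relations together gives one ordering: v < u < q < y < n < z < s < x < t < r < w < p.
The 6th smallest is z.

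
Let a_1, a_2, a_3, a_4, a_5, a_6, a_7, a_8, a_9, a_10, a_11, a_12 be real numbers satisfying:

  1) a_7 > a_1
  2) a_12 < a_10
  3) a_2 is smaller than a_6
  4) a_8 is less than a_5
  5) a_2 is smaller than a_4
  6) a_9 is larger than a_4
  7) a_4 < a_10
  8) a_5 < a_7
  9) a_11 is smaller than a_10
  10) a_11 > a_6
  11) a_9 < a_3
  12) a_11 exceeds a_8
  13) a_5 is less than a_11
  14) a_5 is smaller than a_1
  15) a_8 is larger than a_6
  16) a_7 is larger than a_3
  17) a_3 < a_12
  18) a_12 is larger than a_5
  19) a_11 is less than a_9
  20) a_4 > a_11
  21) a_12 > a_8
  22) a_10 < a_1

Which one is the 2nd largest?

Piecing the relations together gives one ordering: a_2 < a_6 < a_8 < a_5 < a_11 < a_4 < a_9 < a_3 < a_12 < a_10 < a_1 < a_7.
Counting 2 from the largest end gives a_1.

a_1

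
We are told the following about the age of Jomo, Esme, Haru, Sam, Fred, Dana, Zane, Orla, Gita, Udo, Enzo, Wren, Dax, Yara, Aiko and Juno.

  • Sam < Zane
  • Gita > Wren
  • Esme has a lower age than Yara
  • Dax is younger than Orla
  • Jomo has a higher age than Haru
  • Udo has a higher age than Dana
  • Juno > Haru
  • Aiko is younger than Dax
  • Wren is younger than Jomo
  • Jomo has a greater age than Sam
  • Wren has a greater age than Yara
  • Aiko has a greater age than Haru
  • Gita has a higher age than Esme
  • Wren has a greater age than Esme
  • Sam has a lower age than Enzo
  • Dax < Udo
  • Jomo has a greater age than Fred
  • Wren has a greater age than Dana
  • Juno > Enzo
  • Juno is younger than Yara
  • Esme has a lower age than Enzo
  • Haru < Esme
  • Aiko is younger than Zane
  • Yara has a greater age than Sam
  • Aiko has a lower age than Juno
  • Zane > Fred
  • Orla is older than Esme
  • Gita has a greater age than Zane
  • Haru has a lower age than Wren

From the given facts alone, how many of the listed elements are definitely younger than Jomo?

10

From Jomo the given relations immediately reach Fred, Haru, Sam, Wren.
From those, Esme, Dana, Yara — 7 in total.
From those, Juno — 8 in total.
From those, Aiko, Enzo — 10 in total.
No other element is forced below Jomo by the given relations, so the count is 10.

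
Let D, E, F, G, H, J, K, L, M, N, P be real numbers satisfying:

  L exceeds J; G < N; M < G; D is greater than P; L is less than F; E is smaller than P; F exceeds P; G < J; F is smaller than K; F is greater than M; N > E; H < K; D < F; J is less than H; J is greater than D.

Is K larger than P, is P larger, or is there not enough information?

P < D and D < J give P < J.
Then J < H extends the chain to H.
With H < K: P < D < J < H < K.
So K is larger.

K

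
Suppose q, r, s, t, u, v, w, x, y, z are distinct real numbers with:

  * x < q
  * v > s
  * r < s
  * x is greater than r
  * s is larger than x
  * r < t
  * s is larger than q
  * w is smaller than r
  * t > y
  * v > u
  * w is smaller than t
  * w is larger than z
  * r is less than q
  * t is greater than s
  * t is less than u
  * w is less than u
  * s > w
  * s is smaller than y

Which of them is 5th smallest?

q

The consecutive relations fix a unique order: z < w < r < x < q < s < y < t < u < v.
The 5th smallest is q.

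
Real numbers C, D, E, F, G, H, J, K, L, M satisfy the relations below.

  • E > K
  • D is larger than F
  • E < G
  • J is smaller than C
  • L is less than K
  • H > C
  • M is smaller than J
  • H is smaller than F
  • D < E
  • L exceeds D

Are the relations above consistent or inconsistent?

Every relation is compatible with M < J < C < H < F < D < L < K < E < G; the set is consistent.

consistent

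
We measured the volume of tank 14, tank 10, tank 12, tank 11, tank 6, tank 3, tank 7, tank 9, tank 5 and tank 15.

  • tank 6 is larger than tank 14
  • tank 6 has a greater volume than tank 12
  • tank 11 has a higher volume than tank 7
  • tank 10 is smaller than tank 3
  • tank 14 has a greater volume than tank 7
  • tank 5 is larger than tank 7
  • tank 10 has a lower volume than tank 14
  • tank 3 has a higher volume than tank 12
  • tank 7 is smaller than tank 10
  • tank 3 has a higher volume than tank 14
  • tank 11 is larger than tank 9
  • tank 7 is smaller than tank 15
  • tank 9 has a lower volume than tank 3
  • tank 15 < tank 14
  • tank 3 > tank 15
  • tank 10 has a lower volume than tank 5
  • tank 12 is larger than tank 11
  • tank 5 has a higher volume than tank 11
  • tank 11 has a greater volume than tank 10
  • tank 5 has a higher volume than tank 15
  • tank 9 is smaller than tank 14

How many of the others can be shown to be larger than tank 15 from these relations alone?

From tank 15 the given relations immediately reach tank 14, tank 5, tank 3.
From those, tank 6 — 4 in total.
No other element is forced above tank 15 by the given relations, so the count is 4.

4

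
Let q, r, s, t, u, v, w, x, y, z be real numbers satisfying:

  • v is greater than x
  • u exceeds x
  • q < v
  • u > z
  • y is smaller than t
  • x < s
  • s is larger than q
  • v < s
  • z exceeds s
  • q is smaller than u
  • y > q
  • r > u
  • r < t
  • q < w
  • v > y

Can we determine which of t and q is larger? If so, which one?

t

q < y and y < v give q < v.
Then v < s extends the chain to s.
Then s < z extends the chain to z.
With z < u: q < y < v < s < z < u.
With u < r: q < y < v < s < z < u < r.
With r < t: q < y < v < s < z < u < r < t.
So t is larger.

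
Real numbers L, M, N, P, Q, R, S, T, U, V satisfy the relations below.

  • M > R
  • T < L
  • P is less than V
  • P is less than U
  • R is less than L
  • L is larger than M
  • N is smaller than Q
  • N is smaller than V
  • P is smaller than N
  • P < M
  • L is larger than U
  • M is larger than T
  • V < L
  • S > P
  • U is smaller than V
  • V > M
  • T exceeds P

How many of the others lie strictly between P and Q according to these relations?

Chaining upward from P reaches: T, N, U, M, V, S, L.
Chaining downward from Q reaches: N.
Strictly between P and Q are those in both lists: N — 1 element.

1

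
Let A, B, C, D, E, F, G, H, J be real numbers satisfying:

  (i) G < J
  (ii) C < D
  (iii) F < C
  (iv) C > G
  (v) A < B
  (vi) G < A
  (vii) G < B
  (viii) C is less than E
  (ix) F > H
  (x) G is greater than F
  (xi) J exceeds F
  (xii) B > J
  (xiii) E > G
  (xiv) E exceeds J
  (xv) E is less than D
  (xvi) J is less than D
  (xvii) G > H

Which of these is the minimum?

H

F is not least since H < F; G is not least since F < G; J is not least since G < J; A is not least since G < A; C is not least since F < C; E is not least since G < E; B is not least since G < B; D is not least since J < D.
Only H has nothing below it, so H is the minimum.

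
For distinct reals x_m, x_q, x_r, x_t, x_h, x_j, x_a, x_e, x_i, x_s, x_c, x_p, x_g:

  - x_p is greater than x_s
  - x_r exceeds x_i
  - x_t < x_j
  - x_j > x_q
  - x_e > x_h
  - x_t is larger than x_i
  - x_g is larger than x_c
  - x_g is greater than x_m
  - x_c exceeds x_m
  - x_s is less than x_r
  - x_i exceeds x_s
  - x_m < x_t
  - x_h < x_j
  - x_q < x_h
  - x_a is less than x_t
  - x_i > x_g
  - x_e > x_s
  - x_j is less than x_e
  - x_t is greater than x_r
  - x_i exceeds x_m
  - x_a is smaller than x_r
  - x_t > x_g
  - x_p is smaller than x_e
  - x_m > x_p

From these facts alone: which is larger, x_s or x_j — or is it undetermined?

x_j

x_s < x_p and x_p < x_m give x_s < x_m.
With x_m < x_c: x_s < x_p < x_m < x_c.
Then x_c < x_g extends the chain to x_g.
Then x_g < x_i extends the chain to x_i.
Then x_i < x_r extends the chain to x_r.
With x_r < x_t: x_s < x_p < x_m < x_c < x_g < x_i < x_r < x_t.
Then x_t < x_j extends the chain to x_j.
So x_j is larger.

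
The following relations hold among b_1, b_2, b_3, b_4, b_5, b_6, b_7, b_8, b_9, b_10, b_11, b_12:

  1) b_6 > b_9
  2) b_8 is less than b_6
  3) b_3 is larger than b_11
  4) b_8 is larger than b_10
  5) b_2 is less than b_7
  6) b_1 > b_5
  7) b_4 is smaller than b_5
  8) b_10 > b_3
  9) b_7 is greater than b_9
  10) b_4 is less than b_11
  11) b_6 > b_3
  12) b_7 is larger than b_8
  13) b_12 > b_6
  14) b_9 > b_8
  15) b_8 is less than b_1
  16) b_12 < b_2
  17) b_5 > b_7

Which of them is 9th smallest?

b_2

Chaining the given pairs: b_4 < b_11 < b_3 < b_10 < b_8 < b_9 < b_6 < b_12 < b_2 < b_7 < b_5 < b_1.
The 9th smallest is b_2.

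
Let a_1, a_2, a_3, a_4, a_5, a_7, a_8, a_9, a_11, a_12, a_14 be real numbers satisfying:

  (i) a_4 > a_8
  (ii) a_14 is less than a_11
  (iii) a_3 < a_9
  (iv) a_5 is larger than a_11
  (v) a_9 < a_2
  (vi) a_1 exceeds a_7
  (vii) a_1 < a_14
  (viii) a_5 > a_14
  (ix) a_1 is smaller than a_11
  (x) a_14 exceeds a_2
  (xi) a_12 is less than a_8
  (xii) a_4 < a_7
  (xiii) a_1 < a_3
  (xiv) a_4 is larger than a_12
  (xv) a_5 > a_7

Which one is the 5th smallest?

a_1

Chaining the given pairs: a_12 < a_8 < a_4 < a_7 < a_1 < a_3 < a_9 < a_2 < a_14 < a_11 < a_5.
The 5th smallest is a_1.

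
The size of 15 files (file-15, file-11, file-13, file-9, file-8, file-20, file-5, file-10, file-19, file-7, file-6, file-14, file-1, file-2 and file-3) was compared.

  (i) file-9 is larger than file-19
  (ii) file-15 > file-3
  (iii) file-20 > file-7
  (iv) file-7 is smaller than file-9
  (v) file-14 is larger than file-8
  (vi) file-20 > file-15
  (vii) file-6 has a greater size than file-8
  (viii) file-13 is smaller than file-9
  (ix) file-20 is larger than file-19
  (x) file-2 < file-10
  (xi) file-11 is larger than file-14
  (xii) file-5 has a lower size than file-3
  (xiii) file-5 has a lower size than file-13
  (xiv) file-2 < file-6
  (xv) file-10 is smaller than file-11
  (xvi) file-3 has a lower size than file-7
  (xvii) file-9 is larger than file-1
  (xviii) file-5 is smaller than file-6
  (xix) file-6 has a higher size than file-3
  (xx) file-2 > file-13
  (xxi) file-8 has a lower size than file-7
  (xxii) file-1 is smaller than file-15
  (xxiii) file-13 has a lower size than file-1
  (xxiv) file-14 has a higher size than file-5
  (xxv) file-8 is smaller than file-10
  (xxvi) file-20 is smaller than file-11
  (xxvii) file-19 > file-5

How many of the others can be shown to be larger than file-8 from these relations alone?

From file-8 the given relations immediately reach file-10, file-7, file-6, file-14.
From those, file-20, file-9, file-11 — 7 in total.
No other element is forced above file-8 by the given relations, so the count is 7.

7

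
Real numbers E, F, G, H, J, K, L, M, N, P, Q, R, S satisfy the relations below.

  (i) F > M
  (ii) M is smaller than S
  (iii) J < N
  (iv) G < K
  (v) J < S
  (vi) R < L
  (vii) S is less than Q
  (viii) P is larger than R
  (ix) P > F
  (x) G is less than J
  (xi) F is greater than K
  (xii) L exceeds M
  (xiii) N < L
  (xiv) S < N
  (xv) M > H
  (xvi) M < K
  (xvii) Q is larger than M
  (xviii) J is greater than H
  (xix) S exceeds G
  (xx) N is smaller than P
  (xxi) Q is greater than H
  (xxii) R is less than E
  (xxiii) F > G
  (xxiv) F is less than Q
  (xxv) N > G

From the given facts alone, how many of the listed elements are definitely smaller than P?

9

Directly below P: R, F, N.
One step further: G, J, M, K, S (8 so far).
One step further: H (9 so far).
Nothing else is reachable below P; 9 in all.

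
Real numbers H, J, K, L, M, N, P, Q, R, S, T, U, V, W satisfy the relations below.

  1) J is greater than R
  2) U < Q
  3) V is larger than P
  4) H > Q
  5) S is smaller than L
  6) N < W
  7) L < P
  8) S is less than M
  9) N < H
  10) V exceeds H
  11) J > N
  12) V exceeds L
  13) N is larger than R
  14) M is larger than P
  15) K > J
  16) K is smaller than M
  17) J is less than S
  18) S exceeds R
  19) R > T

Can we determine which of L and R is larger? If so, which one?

L

Chaining the given relations: R < N < J < S < L.
So L is larger.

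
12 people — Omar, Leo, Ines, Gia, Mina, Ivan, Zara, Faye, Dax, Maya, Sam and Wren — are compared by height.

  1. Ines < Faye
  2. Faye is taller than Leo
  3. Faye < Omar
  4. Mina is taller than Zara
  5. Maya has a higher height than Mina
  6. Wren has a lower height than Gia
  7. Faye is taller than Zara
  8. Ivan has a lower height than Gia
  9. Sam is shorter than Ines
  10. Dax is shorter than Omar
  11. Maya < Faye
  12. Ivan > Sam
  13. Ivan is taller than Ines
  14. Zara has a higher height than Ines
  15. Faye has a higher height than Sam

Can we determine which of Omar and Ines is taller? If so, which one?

Omar

Ines < Zara and Zara < Mina give Ines < Mina.
With Mina < Maya: Ines < Zara < Mina < Maya.
With Maya < Faye: Ines < Zara < Mina < Maya < Faye.
Then Faye < Omar extends the chain to Omar.
So Omar is taller.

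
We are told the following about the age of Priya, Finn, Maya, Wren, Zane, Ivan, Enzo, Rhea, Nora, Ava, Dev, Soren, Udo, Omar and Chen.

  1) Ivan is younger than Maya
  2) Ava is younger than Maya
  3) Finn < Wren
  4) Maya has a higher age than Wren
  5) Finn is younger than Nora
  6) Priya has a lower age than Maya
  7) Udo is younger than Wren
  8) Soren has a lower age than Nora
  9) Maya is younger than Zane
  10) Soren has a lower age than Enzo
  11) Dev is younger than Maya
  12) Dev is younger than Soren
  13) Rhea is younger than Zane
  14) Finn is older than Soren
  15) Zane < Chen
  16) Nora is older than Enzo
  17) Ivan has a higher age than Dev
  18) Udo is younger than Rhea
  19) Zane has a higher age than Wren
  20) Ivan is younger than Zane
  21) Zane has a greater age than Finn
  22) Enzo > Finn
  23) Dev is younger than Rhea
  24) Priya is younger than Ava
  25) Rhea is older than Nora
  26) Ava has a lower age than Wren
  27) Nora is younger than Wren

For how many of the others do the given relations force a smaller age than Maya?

10

From Maya the given relations immediately reach Dev, Priya, Ava, Ivan, Wren.
From those, Finn, Nora, Udo — 8 in total.
From those, Soren, Enzo — 10 in total.
Nothing else is reachable below Maya; 10 in all.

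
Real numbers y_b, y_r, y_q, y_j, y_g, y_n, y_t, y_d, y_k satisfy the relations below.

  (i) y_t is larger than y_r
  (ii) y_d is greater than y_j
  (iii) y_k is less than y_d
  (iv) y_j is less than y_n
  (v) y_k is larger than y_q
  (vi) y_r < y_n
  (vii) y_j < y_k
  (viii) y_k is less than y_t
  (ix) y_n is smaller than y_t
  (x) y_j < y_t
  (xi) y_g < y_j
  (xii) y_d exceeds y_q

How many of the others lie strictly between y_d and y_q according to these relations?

Chaining upward from y_q reaches: y_k, y_t.
Chaining downward from y_d reaches: y_g, y_j, y_k.
Strictly between y_q and y_d are those in both lists: y_k — 1 element.

1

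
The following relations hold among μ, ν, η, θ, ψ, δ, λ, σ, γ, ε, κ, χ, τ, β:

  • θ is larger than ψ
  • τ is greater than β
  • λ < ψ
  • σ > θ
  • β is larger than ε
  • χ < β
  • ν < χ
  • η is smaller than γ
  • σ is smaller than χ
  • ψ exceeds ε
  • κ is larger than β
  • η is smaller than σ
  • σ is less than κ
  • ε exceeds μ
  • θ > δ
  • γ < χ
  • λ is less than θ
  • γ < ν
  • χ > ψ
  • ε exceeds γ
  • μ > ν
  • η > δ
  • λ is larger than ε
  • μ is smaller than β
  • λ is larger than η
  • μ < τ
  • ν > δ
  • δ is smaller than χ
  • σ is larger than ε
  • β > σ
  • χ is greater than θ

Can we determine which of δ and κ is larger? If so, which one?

δ < η and η < γ give δ < γ.
With γ < ν: δ < η < γ < ν.
With ν < μ: δ < η < γ < ν < μ.
Then μ < ε extends the chain to ε.
With ε < λ: δ < η < γ < ν < μ < ε < λ.
With λ < ψ: δ < η < γ < ν < μ < ε < λ < ψ.
Then ψ < θ extends the chain to θ.
Then θ < σ extends the chain to σ.
With σ < χ: δ < η < γ < ν < μ < ε < λ < ψ < θ < σ < χ.
With χ < β: δ < η < γ < ν < μ < ε < λ < ψ < θ < σ < χ < β.
With β < κ: δ < η < γ < ν < μ < ε < λ < ψ < θ < σ < χ < β < κ.
So κ is larger.

κ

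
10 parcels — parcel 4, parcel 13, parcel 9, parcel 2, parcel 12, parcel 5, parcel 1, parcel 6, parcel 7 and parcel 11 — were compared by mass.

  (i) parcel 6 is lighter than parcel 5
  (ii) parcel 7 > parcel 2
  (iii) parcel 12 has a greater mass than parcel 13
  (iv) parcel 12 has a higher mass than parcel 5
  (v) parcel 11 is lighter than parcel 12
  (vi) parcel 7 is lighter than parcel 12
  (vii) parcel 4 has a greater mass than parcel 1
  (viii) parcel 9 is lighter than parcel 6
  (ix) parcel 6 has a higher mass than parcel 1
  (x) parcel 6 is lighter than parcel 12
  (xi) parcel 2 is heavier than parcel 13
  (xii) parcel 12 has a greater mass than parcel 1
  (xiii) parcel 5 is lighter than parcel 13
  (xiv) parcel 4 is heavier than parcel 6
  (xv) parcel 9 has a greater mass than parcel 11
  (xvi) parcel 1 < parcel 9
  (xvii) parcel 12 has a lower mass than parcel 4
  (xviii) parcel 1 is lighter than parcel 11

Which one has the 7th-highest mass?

parcel 6

The consecutive relations fix a unique order: parcel 1 < parcel 11 < parcel 9 < parcel 6 < parcel 5 < parcel 13 < parcel 2 < parcel 7 < parcel 12 < parcel 4.
The 7th largest is parcel 6.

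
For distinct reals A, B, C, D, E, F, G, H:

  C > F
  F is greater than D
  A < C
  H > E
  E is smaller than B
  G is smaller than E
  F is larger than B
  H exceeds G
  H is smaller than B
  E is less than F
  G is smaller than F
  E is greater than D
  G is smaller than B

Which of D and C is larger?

D < E and E < H give D < H.
Then H < B extends the chain to B.
Then B < F extends the chain to F.
Then F < C extends the chain to C.
So D < C; C is the larger of the two.

C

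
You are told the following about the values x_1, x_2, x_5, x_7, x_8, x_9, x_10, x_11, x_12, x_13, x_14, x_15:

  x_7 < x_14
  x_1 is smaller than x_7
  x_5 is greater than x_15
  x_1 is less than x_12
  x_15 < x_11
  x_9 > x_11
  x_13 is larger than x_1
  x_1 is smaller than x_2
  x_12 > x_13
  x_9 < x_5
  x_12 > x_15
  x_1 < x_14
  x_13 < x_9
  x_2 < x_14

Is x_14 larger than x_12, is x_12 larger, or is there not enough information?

undetermined

Following every chain through x_14: below x_14 we get x_1, x_7, x_2.
x_12 is not reached, and no chain runs the other way from x_12 to x_14.
So the given relations leave the order of x_14 and x_12 undetermined.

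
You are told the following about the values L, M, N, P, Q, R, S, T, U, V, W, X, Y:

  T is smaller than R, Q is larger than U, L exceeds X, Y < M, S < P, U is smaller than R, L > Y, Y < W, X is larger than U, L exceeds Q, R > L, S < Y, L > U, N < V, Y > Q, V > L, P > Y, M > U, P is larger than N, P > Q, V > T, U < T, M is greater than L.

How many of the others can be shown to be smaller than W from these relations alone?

4

The elements the relations force below W are U, Q, S, Y — no chain reaches any other.
That is 4.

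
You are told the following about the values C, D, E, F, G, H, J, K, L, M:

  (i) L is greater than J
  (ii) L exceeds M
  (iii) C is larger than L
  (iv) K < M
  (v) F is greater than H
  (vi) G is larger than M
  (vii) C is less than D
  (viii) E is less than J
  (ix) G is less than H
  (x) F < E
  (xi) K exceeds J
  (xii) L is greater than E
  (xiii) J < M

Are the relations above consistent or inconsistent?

We have E < J stated directly, yet also J < K < M < G < H < F < E by chaining the others — so J < E. Contradiction.

inconsistent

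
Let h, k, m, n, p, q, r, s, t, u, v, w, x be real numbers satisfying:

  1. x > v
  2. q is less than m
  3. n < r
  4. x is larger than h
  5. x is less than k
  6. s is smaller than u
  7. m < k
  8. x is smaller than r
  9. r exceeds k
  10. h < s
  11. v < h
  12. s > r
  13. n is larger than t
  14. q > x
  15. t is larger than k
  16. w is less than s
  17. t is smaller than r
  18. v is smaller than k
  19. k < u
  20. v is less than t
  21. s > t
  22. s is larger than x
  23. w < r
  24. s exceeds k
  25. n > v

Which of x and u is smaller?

x

Link the given pairs in sequence: x < q; q < m; m < k; k < t; t < n; n < r; r < s; s < u.
Together: x < q < m < k < t < n < r < s < u.
So x < u; x is the smaller of the two.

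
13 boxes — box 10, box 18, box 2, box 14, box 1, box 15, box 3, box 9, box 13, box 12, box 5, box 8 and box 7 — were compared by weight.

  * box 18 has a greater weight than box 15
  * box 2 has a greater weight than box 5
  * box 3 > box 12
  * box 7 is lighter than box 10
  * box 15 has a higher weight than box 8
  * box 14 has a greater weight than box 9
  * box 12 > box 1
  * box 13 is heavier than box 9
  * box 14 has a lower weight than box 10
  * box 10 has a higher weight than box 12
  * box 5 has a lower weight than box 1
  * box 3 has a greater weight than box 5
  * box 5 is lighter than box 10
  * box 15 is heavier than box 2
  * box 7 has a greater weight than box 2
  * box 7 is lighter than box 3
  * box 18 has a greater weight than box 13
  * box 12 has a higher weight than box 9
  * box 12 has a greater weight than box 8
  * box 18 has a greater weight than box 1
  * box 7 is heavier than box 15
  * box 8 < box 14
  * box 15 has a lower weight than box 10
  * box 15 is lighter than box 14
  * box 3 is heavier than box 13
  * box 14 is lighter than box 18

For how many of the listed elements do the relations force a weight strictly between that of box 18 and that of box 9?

The relations place box 9 below box 18. An element lies strictly between them when it is forced above box 9 and also forced below box 18.
Above box 9: {box 13, box 12, box 3, box 14, box 10}. Below box 18: {box 5, box 8, box 2, box 15, box 13, box 1, box 14}.
Intersection: {box 13, box 14} — 2.

2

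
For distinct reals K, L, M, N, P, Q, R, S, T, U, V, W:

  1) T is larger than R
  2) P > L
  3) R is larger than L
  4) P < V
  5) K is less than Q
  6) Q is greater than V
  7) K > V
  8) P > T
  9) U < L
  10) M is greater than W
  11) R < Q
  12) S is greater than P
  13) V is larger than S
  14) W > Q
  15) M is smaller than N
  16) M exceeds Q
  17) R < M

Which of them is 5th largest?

Chaining the given pairs: U < L < R < T < P < S < V < K < Q < W < M < N.
The 5th largest is K.

K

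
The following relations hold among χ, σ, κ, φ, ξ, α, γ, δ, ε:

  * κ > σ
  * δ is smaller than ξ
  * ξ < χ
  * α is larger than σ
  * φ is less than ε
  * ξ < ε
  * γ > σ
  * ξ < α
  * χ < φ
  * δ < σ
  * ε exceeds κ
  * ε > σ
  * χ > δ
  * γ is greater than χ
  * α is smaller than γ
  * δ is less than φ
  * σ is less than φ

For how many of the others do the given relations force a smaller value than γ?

5

From γ the given relations immediately reach σ, α, χ.
From those, δ, ξ — 5 in total.
No other element is forced below γ by the given relations, so the count is 5.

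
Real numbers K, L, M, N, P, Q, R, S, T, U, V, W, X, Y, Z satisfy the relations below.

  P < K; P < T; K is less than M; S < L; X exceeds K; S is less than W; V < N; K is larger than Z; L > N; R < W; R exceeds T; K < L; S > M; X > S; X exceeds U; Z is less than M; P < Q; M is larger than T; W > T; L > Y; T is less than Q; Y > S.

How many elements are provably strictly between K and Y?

2

Chaining upward from K reaches: M, S, W, X, L.
Chaining downward from Y reaches: Z, P, T, M, S.
Strictly between K and Y are those in both lists: M, S — 2 elements.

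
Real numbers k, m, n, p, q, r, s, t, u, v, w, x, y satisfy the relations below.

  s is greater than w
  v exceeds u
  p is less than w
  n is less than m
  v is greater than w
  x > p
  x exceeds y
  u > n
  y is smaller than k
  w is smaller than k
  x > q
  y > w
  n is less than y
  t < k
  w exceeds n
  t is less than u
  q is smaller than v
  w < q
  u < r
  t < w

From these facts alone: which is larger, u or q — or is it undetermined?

Following every chain through u: above u we get v, r; below u we get n, t.
q is not reached, and no chain runs the other way from q to u.
So the given relations leave the order of u and q undetermined.

undetermined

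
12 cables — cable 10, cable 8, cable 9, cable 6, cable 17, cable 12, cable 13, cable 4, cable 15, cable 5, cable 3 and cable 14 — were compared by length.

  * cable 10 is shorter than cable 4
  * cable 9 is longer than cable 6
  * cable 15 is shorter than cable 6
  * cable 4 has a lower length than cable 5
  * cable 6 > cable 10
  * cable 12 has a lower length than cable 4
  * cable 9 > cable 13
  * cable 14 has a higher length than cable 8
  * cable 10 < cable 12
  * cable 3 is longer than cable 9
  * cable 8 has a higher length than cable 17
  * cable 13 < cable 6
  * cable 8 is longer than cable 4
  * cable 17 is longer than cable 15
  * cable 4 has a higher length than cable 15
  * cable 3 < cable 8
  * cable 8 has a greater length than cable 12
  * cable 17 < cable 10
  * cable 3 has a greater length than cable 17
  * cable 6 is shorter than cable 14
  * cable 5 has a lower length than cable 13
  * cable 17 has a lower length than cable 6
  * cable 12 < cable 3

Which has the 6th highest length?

cable 13

The consecutive relations fix a unique order: cable 15 < cable 17 < cable 10 < cable 12 < cable 4 < cable 5 < cable 13 < cable 6 < cable 9 < cable 3 < cable 8 < cable 14.
Counting 6 from the largest end gives cable 13.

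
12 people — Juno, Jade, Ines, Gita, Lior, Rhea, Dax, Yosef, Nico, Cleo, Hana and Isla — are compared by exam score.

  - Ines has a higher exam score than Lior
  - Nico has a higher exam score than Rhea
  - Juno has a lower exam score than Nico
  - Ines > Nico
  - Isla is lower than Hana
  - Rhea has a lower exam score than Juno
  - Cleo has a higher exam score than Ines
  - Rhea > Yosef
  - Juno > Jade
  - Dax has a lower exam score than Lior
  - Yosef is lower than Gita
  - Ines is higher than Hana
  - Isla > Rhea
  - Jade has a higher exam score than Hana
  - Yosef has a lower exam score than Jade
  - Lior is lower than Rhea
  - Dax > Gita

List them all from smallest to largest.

Yosef < Gita < Dax < Lior < Rhea < Isla < Hana < Jade < Juno < Nico < Ines < Cleo

Nothing is placed below Yosef, so it is least; from there Yosef < Gita; Gita < Dax; Dax < Lior; Lior < Rhea; Rhea < Isla; Isla < Hana; Hana < Jade; Jade < Juno; Juno < Nico; Nico < Ines; Ines < Cleo, each given directly.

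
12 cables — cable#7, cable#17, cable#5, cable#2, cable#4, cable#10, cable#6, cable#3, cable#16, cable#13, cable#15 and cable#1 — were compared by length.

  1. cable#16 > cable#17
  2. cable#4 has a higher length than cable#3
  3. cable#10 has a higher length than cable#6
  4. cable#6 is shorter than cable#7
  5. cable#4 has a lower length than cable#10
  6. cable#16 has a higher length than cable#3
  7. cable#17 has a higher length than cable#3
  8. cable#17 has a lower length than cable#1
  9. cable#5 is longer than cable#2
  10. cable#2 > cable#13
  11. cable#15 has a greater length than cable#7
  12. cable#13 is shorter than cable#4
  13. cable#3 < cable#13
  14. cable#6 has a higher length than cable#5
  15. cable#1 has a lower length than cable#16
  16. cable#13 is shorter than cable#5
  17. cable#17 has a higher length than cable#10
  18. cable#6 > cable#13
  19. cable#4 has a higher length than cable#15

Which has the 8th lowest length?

cable#4

The consecutive relations fix a unique order: cable#3 < cable#13 < cable#2 < cable#5 < cable#6 < cable#7 < cable#15 < cable#4 < cable#10 < cable#17 < cable#1 < cable#16.
Counting 8 from the smallest end gives cable#4.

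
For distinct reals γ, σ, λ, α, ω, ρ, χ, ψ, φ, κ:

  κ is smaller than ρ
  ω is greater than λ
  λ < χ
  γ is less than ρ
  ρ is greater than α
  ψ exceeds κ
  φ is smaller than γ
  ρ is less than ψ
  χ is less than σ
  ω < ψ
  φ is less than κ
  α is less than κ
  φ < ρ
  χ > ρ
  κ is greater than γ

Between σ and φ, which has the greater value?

φ < γ < κ < ρ < χ < σ, by transitivity through γ, κ, ρ, χ.
So φ < σ; σ is the larger of the two.

σ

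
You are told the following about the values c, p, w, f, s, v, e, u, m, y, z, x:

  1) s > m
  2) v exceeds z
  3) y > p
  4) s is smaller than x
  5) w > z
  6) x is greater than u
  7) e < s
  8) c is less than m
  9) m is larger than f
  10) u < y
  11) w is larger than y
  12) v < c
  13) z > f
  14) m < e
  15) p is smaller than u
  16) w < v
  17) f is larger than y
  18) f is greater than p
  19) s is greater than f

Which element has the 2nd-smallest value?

u

Piecing the relations together gives one ordering: p < u < y < f < z < w < v < c < m < e < s < x.
The 2nd smallest is u.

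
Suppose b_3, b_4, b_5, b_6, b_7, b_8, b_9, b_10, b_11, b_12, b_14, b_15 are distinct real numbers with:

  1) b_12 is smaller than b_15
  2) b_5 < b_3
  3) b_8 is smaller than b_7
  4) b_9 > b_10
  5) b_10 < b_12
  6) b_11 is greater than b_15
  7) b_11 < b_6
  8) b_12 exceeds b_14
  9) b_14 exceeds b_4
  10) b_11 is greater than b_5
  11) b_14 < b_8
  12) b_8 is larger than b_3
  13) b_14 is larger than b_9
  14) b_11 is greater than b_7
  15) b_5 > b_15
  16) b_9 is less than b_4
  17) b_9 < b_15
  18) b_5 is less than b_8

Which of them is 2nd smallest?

Piecing the relations together gives one ordering: b_10 < b_9 < b_4 < b_14 < b_12 < b_15 < b_5 < b_3 < b_8 < b_7 < b_11 < b_6.
The 2nd smallest is b_9.

b_9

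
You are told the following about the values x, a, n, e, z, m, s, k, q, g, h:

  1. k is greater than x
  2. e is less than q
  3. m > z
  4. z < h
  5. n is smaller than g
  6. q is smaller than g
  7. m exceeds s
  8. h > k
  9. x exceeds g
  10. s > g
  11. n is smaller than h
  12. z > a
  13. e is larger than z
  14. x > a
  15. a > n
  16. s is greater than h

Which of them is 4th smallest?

The consecutive relations fix a unique order: n < a < z < e < q < g < x < k < h < s < m.
Counting 4 from the smallest end gives e.

e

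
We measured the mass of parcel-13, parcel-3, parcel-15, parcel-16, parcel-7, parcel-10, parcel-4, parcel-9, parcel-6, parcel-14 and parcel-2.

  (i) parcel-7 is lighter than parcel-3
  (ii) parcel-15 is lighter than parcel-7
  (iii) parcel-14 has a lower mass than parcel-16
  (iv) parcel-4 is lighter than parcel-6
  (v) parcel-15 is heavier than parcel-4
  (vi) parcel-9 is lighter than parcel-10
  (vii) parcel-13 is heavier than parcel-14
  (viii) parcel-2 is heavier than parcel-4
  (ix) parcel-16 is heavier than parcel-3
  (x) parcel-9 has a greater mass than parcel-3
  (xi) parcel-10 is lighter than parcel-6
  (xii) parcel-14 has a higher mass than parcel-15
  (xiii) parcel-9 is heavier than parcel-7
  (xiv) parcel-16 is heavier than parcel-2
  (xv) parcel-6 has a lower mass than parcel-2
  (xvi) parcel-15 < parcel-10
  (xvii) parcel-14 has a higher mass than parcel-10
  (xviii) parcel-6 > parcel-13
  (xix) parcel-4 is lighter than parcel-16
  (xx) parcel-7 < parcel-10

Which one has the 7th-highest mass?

parcel-9

The consecutive relations fix a unique order: parcel-4 < parcel-15 < parcel-7 < parcel-3 < parcel-9 < parcel-10 < parcel-14 < parcel-13 < parcel-6 < parcel-2 < parcel-16.
The 7th largest is parcel-9.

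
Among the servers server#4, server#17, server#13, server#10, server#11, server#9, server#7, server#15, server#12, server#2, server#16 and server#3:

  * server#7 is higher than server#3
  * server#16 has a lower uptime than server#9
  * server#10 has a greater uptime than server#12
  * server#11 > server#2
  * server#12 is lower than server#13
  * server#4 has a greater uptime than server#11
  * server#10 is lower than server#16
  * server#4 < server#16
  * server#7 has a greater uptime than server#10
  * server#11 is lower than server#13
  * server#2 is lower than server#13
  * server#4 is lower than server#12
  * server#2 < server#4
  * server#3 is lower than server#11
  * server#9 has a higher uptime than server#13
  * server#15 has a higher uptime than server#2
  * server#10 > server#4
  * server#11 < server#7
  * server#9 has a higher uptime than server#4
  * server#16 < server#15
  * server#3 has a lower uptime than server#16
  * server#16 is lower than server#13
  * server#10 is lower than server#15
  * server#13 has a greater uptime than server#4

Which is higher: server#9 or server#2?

Chaining the given relations: server#2 < server#4 < server#12 < server#10 < server#16 < server#13 < server#9.
So server#2 < server#9; server#9 is the higher of the two.

server#9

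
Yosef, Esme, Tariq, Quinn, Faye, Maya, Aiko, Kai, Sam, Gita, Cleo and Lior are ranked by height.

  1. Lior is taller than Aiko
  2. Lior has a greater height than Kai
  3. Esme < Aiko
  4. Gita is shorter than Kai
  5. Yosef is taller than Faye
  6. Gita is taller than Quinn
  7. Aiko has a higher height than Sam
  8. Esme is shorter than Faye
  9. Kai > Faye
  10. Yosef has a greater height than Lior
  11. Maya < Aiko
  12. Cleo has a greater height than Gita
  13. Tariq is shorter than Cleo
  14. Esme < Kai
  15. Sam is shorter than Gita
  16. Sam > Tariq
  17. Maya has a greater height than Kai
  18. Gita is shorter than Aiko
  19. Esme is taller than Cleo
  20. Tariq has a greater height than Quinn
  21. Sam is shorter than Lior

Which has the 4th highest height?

Piecing the relations together gives one ordering: Quinn < Tariq < Sam < Gita < Cleo < Esme < Faye < Kai < Maya < Aiko < Lior < Yosef.
Counting 4 from the largest end gives Maya.

Maya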